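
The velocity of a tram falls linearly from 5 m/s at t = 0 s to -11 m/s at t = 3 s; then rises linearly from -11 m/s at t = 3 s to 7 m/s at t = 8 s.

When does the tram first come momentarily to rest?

t = 0.9375 s

v changes sign on 0–3 s (from 5 to -11); the graph is linear there, so v = 0 at t = 0 + (-5)·(3 − 0)/(-11 − 5) = 0.9375 s.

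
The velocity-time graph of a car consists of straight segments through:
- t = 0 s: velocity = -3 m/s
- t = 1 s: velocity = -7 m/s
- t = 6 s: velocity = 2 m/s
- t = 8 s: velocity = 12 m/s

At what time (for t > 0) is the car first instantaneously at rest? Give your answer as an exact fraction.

v changes sign on 1–6 s (from -7 to 2); the graph is linear there, so v = 0 at t = 1 + (7)·(6 − 1)/(2 − -7) = 44/9 s.

t = 44/9 s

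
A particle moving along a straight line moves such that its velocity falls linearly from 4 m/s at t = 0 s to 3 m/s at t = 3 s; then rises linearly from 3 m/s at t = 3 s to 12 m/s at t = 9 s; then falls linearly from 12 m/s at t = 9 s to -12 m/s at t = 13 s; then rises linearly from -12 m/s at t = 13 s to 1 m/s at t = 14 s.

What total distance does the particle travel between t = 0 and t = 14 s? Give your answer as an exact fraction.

1106/13 m

Distance (not displacement) is the total path length: add the absolute areas under v-t.
0–3 s: |½(4 + 3)(3)| = 10.5 m
3–9 s: |½(3 + 12)(6)| = 45 m
9–13 s: v = 0 at t = 11 s; triangle areas 12 + 12 = 24 m
13–14 s: v = 0 at t = 181/13 s; triangle areas 72/13 + 1/26 = 145/26 m
Total distance = 1106/13 m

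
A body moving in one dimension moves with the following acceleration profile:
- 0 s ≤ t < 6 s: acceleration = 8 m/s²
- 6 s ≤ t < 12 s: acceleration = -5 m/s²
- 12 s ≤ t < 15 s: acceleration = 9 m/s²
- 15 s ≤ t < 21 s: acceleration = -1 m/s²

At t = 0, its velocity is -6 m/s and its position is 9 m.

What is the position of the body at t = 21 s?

On each constant-a segment, Δv = aΔt and Δx = v₀Δt + ½aΔt²; chain segment to segment.
0–6 s: v starts -6 m/s; Δx = -6·6 + ½·8·6² = 108 m; v ends 42 m/s.
6–12 s: v starts 42 m/s; Δx = 42·6 + ½·-5·6² = 162 m; v ends 12 m/s.
12–15 s: v starts 12 m/s; Δx = 12·3 + ½·9·3² = 76.5 m; v ends 39 m/s.
15–21 s: v starts 39 m/s; Δx = 39·6 + ½·-1·6² = 216 m; v ends 33 m/s.
x(21) = 9 + Σ Δx = 571.5 m.

571.5 m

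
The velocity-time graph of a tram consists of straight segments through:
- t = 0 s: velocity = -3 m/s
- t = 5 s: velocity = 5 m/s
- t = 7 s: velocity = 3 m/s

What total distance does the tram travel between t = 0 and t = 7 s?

18.625 m

Total distance travelled is ∫|v| dt — sum the magnitudes of each area piece.
0–5 s: v = 0 at t = 1.875 s; triangle areas 2.8125 + 7.8125 = 10.625 m
5–7 s: |½(5 + 3)(2)| = 8 m
Total distance = 18.625 m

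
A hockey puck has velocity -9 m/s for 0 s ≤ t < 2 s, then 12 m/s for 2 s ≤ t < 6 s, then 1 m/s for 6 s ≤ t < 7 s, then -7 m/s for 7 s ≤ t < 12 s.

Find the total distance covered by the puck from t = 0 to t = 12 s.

Total distance travelled is ∫|v| dt — sum the magnitudes of each area piece.
0–2 s: |-9| × 2 = 18 m
2–6 s: |12| × 4 = 48 m
6–7 s: |1| × 1 = 1 m
7–12 s: |-7| × 5 = 35 m
Total distance = 102 m

102 m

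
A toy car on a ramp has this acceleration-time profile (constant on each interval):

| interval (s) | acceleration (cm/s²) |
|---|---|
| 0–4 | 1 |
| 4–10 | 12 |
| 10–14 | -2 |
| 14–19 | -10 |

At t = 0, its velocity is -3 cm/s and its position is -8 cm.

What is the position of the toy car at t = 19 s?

On each constant-a segment, Δv = aΔt and Δx = v₀Δt + ½aΔt²; chain segment to segment.
0–4 s: v starts -3 cm/s; Δx = -3·4 + ½·1·4² = -4 cm; v ends 1 cm/s.
4–10 s: v starts 1 cm/s; Δx = 1·6 + ½·12·6² = 222 cm; v ends 73 cm/s.
10–14 s: v starts 73 cm/s; Δx = 73·4 + ½·-2·4² = 276 cm; v ends 65 cm/s.
14–19 s: v starts 65 cm/s; Δx = 65·5 + ½·-10·5² = 200 cm; v ends 15 cm/s.
x(19) = -8 + Σ Δx = 686 cm.

686 cm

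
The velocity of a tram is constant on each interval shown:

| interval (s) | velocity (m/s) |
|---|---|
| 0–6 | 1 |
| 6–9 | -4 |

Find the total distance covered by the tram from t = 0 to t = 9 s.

18 m

Distance (not displacement) is the total path length: add the absolute areas under v-t.
0–6 s: |1| × 6 = 6 m
6–9 s: |-4| × 3 = 12 m
Total distance = 18 m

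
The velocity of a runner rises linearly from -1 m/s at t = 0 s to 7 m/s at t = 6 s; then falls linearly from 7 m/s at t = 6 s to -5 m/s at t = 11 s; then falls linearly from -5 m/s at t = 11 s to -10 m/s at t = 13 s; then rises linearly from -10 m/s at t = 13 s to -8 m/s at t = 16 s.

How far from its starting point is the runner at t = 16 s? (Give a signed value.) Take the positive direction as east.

Net displacement equals the area under the velocity-time graph (areas below the axis count negative).
0–6 s: ½(-1 + 7)(6) = 18 m
6–11 s: ½(7 + -5)(5) = 5 m
11–13 s: ½(-5 + -10)(2) = -15 m
13–16 s: ½(-10 + -8)(3) = -27 m
Net displacement = -19 m

-19 m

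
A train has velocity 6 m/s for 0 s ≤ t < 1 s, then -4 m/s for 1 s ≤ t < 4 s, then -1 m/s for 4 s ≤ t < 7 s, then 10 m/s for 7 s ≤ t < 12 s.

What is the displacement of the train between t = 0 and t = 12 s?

41 m

Net displacement equals the area under the velocity-time graph (areas below the axis count negative).
0–1 s: 6 × 1 = 6 m
1–4 s: -4 × 3 = -12 m
4–7 s: -1 × 3 = -3 m
7–12 s: 10 × 5 = 50 m
Net displacement = 41 m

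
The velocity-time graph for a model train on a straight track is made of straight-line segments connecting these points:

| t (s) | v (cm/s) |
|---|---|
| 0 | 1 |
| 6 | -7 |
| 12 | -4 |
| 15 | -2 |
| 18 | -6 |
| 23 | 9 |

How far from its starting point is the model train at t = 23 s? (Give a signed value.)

Net displacement equals the area under the velocity-time graph (areas below the axis count negative).
0–6 s: ½(1 + -7)(6) = -18 cm
6–12 s: ½(-7 + -4)(6) = -33 cm
12–15 s: ½(-4 + -2)(3) = -9 cm
15–18 s: ½(-2 + -6)(3) = -12 cm
18–23 s: ½(-6 + 9)(5) = 7.5 cm
Net displacement = -64.5 cm

-64.5 cm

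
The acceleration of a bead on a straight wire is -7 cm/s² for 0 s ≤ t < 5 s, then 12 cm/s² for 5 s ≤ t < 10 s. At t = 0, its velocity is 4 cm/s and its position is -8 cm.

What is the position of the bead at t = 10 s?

-80.5 cm

On each constant-a segment, Δv = aΔt and Δx = v₀Δt + ½aΔt²; chain segment to segment.
0–5 s: v starts 4 cm/s; Δx = 4·5 + ½·-7·5² = -67.5 cm; v ends -31 cm/s.
5–10 s: v starts -31 cm/s; Δx = -31·5 + ½·12·5² = -5 cm; v ends 29 cm/s.
x(10) = -8 + Σ Δx = -80.5 cm.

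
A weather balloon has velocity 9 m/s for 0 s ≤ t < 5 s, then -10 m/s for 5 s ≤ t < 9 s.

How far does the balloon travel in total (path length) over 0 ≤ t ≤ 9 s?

Distance (not displacement) is the total path length: add the absolute areas under v-t.
0–5 s: |9| × 5 = 45 m
5–9 s: |-10| × 4 = 40 m
Total distance = 85 m

85 m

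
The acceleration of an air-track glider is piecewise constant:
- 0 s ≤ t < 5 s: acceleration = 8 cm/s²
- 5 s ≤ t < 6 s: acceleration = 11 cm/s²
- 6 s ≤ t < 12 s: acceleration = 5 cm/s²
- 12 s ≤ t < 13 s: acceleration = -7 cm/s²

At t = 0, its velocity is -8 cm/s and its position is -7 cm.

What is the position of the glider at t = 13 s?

508 cm

On each constant-a segment, Δv = aΔt and Δx = v₀Δt + ½aΔt²; chain segment to segment.
0–5 s: v starts -8 cm/s; Δx = -8·5 + ½·8·5² = 60 cm; v ends 32 cm/s.
5–6 s: v starts 32 cm/s; Δx = 32·1 + ½·11·1² = 37.5 cm; v ends 43 cm/s.
6–12 s: v starts 43 cm/s; Δx = 43·6 + ½·5·6² = 348 cm; v ends 73 cm/s.
12–13 s: v starts 73 cm/s; Δx = 73·1 + ½·-7·1² = 69.5 cm; v ends 66 cm/s.
x(13) = -7 + Σ Δx = 508 cm.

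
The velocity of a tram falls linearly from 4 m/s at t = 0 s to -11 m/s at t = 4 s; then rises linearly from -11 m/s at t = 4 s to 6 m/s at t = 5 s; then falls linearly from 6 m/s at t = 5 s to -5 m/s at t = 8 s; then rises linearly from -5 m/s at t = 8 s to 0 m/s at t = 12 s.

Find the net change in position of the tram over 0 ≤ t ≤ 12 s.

-25 m

Net displacement equals the area under the velocity-time graph (areas below the axis count negative).
0–4 s: ½(4 + -11)(4) = -14 m
4–5 s: ½(-11 + 6)(1) = -2.5 m
5–8 s: ½(6 + -5)(3) = 1.5 m
8–12 s: ½(-5 + 0)(4) = -10 m
Net displacement = -25 m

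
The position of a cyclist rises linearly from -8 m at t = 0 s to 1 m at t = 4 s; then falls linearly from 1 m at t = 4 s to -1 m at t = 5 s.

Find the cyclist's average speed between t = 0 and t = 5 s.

2.2 m/s

Average speed = (total path length)/(elapsed time); on a piecewise-linear x-t graph the path length is Σ|Δx|.
0–4 s: |Δx| = |1 − -8| = 9 m
4–5 s: |Δx| = |-1 − 1| = 2 m
Total path = 11 m; average speed = 11/5 = 2.2 m/s.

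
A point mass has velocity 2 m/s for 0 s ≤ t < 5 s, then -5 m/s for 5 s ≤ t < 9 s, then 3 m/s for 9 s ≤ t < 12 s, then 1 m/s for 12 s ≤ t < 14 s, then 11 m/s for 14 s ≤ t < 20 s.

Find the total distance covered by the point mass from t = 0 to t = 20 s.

Distance (not displacement) is the total path length: add the absolute areas under v-t.
0–5 s: |2| × 5 = 10 m
5–9 s: |-5| × 4 = 20 m
9–12 s: |3| × 3 = 9 m
12–14 s: |1| × 2 = 2 m
14–20 s: |11| × 6 = 66 m
Total distance = 107 m

107 m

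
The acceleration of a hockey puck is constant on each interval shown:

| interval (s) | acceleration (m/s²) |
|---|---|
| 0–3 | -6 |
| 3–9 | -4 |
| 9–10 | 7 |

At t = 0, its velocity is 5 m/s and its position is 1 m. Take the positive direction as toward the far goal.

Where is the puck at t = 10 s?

On each constant-a segment, Δv = aΔt and Δx = v₀Δt + ½aΔt²; chain segment to segment.
0–3 s: v starts 5 m/s; Δx = 5·3 + ½·-6·3² = -12 m; v ends -13 m/s.
3–9 s: v starts -13 m/s; Δx = -13·6 + ½·-4·6² = -150 m; v ends -37 m/s.
9–10 s: v starts -37 m/s; Δx = -37·1 + ½·7·1² = -33.5 m; v ends -30 m/s.
x(10) = 1 + Σ Δx = -194.5 m.

-194.5 m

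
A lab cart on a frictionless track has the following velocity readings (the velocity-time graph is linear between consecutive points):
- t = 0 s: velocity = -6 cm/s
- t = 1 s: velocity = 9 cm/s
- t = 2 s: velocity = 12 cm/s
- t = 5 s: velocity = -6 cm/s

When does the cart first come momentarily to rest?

t = 0.4 s

v changes sign on 0–1 s (from -6 to 9); the graph is linear there, so v = 0 at t = 0 + (6)·(1 − 0)/(9 − -6) = 0.4 s.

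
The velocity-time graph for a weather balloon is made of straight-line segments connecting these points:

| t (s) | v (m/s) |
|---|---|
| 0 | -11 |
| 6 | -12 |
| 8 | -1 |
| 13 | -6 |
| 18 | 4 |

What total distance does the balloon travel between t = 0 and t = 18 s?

112.5 m

Total distance travelled is ∫|v| dt — sum the magnitudes of each area piece.
0–6 s: |½(-11 + -12)(6)| = 69 m
6–8 s: |½(-12 + -1)(2)| = 13 m
8–13 s: |½(-1 + -6)(5)| = 17.5 m
13–18 s: v = 0 at t = 16 s; triangle areas 9 + 4 = 13 m
Total distance = 112.5 m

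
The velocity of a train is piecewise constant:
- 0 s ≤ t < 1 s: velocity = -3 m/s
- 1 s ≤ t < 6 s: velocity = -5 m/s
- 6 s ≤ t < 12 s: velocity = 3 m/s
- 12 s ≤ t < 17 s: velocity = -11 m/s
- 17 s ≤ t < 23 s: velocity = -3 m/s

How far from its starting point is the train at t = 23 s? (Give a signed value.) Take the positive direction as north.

-83 m

Net displacement equals the area under the velocity-time graph (areas below the axis count negative).
0–1 s: -3 × 1 = -3 m
1–6 s: -5 × 5 = -25 m
6–12 s: 3 × 6 = 18 m
12–17 s: -11 × 5 = -55 m
17–23 s: -3 × 6 = -18 m
Net displacement = -83 m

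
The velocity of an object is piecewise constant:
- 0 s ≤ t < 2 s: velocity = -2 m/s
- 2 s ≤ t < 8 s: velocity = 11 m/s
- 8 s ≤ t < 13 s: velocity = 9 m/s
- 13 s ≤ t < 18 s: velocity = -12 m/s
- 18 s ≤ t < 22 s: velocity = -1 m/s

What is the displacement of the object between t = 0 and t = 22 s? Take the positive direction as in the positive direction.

Net displacement equals the area under the velocity-time graph (areas below the axis count negative).
0–2 s: -2 × 2 = -4 m
2–8 s: 11 × 6 = 66 m
8–13 s: 9 × 5 = 45 m
13–18 s: -12 × 5 = -60 m
18–22 s: -1 × 4 = -4 m
Net displacement = 43 m

43 m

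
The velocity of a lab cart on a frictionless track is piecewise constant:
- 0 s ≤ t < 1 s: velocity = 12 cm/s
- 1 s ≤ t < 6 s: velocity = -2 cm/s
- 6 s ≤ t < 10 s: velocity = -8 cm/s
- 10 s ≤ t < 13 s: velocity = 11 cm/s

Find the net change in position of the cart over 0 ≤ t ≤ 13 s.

Net displacement equals the area under the velocity-time graph (areas below the axis count negative).
0–1 s: 12 × 1 = 12 cm
1–6 s: -2 × 5 = -10 cm
6–10 s: -8 × 4 = -32 cm
10–13 s: 11 × 3 = 33 cm
Net displacement = 3 cm

3 cm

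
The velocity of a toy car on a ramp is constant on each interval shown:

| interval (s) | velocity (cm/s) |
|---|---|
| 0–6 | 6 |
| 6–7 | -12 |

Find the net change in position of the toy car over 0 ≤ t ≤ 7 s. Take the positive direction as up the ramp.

24 cm

Net displacement equals the area under the velocity-time graph (areas below the axis count negative).
0–6 s: 6 × 6 = 36 cm
6–7 s: -12 × 1 = -12 cm
Net displacement = 24 cm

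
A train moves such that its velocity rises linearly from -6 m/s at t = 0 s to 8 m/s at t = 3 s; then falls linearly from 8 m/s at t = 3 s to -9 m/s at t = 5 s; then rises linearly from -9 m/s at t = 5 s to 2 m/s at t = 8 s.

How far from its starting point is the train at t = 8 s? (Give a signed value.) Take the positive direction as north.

Net displacement equals the area under the velocity-time graph (areas below the axis count negative).
0–3 s: ½(-6 + 8)(3) = 3 m
3–5 s: ½(8 + -9)(2) = -1 m
5–8 s: ½(-9 + 2)(3) = -10.5 m
Net displacement = -8.5 m

-8.5 m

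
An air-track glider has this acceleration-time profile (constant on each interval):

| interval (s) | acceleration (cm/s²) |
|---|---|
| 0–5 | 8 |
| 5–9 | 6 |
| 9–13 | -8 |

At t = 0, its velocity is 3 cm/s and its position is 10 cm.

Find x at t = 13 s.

On each constant-a segment, Δv = aΔt and Δx = v₀Δt + ½aΔt²; chain segment to segment.
0–5 s: v starts 3 cm/s; Δx = 3·5 + ½·8·5² = 115 cm; v ends 43 cm/s.
5–9 s: v starts 43 cm/s; Δx = 43·4 + ½·6·4² = 220 cm; v ends 67 cm/s.
9–13 s: v starts 67 cm/s; Δx = 67·4 + ½·-8·4² = 204 cm; v ends 35 cm/s.
x(13) = 10 + Σ Δx = 549 cm.

549 cm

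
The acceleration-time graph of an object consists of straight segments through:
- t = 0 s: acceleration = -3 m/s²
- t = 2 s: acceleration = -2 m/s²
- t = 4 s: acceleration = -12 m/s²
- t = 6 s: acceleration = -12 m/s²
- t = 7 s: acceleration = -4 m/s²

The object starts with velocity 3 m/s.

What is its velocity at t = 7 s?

-48 m/s

Δv equals the area under the a-t graph; then v = v₀ + Δv.
0–2 s: ½(-3 + -2)(2) = -5 m/s
2–4 s: ½(-2 + -12)(2) = -14 m/s
4–6 s: -12 × 2 = -24 m/s
6–7 s: ½(-12 + -4)(1) = -8 m/s
Δv = -51 m/s, so v(7) = 3 + (-51) = -48 m/s.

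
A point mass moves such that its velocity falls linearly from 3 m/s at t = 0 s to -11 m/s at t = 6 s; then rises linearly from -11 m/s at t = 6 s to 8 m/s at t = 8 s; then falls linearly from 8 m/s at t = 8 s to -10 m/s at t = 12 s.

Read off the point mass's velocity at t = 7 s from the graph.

On 6–8 s the graph is linear from -11 to 8 m/s: v(7) = -11 + (8 − -11)·(7 − 6)/(8 − 6) = -1.5 m/s.

-1.5 m/s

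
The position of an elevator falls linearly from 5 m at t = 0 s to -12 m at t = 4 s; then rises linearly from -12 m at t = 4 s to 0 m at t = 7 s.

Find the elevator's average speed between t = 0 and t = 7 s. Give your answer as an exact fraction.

29/7 m/s

Average speed = (total path length)/(elapsed time); on a piecewise-linear x-t graph the path length is Σ|Δx|.
0–4 s: |Δx| = |-12 − 5| = 17 m
4–7 s: |Δx| = |0 − -12| = 12 m
Total path = 29 m; average speed = 29/7 = 29/7 m/s.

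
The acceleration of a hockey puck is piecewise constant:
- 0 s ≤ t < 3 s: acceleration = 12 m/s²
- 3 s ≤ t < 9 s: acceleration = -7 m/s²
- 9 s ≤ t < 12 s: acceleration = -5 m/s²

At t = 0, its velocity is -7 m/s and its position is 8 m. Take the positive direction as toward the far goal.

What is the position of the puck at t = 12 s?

27.5 m

On each constant-a segment, Δv = aΔt and Δx = v₀Δt + ½aΔt²; chain segment to segment.
0–3 s: v starts -7 m/s; Δx = -7·3 + ½·12·3² = 33 m; v ends 29 m/s.
3–9 s: v starts 29 m/s; Δx = 29·6 + ½·-7·6² = 48 m; v ends -13 m/s.
9–12 s: v starts -13 m/s; Δx = -13·3 + ½·-5·3² = -61.5 m; v ends -28 m/s.
x(12) = 8 + Σ Δx = 27.5 m.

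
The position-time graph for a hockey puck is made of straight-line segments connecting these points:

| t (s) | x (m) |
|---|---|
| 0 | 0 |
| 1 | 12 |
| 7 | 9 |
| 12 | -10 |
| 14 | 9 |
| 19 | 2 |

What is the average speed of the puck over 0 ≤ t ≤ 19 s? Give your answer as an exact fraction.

Average speed = (total path length)/(elapsed time); on a piecewise-linear x-t graph the path length is Σ|Δx|.
0–1 s: |Δx| = |12 − 0| = 12 m
1–7 s: |Δx| = |9 − 12| = 3 m
7–12 s: |Δx| = |-10 − 9| = 19 m
12–14 s: |Δx| = |9 − -10| = 19 m
14–19 s: |Δx| = |2 − 9| = 7 m
Total path = 60 m; average speed = 60/19 = 60/19 m/s.

60/19 m/s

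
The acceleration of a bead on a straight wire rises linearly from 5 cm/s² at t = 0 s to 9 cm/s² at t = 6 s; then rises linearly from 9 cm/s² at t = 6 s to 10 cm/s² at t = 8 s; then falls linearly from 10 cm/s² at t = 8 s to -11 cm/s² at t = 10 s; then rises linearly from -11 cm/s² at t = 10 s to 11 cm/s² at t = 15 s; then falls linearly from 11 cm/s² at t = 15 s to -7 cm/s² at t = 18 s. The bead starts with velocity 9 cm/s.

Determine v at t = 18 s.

75 cm/s

Δv equals the area under the a-t graph; then v = v₀ + Δv.
0–6 s: ½(5 + 9)(6) = 42 cm/s
6–8 s: ½(9 + 10)(2) = 19 cm/s
8–10 s: ½(10 + -11)(2) = -1 cm/s
10–15 s: ½(-11 + 11)(5) = 0 cm/s
15–18 s: ½(11 + -7)(3) = 6 cm/s
Δv = 66 cm/s, so v(18) = 9 + (66) = 75 cm/s.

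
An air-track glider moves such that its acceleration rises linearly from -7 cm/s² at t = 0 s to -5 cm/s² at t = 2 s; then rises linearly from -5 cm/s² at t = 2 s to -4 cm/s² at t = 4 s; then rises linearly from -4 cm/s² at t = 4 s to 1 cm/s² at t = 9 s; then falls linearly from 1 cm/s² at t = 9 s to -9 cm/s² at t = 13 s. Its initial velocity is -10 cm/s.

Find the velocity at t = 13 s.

-54.5 cm/s

Δv equals the area under the a-t graph; then v = v₀ + Δv.
0–2 s: ½(-7 + -5)(2) = -12 cm/s
2–4 s: ½(-5 + -4)(2) = -9 cm/s
4–9 s: ½(-4 + 1)(5) = -7.5 cm/s
9–13 s: ½(1 + -9)(4) = -16 cm/s
Δv = -44.5 cm/s, so v(13) = -10 + (-44.5) = -54.5 cm/s.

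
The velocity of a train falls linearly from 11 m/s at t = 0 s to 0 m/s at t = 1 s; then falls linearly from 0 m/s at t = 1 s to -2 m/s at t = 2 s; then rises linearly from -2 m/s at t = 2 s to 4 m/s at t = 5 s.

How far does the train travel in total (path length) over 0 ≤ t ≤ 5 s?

11.5 m

Distance (not displacement) is the total path length: add the absolute areas under v-t.
0–1 s: |½(11 + 0)(1)| = 5.5 m
1–2 s: |½(0 + -2)(1)| = 1 m
2–5 s: v = 0 at t = 3 s; triangle areas 1 + 4 = 5 m
Total distance = 11.5 m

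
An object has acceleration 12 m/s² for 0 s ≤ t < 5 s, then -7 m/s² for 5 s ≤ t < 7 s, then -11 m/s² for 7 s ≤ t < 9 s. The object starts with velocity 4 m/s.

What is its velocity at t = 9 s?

28 m/s

Δv equals the area under the a-t graph; then v = v₀ + Δv.
0–5 s: 12 × 5 = 60 m/s
5–7 s: -7 × 2 = -14 m/s
7–9 s: -11 × 2 = -22 m/s
Δv = 24 m/s, so v(9) = 4 + (24) = 28 m/s.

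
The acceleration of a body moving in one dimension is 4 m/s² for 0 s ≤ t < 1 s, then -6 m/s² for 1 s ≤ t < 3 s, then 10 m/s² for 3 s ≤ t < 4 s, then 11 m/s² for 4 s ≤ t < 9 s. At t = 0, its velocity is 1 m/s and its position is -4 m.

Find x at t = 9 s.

On each constant-a segment, Δv = aΔt and Δx = v₀Δt + ½aΔt²; chain segment to segment.
0–1 s: v starts 1 m/s; Δx = 1·1 + ½·4·1² = 3 m; v ends 5 m/s.
1–3 s: v starts 5 m/s; Δx = 5·2 + ½·-6·2² = -2 m; v ends -7 m/s.
3–4 s: v starts -7 m/s; Δx = -7·1 + ½·10·1² = -2 m; v ends 3 m/s.
4–9 s: v starts 3 m/s; Δx = 3·5 + ½·11·5² = 152.5 m; v ends 58 m/s.
x(9) = -4 + Σ Δx = 147.5 m.

147.5 m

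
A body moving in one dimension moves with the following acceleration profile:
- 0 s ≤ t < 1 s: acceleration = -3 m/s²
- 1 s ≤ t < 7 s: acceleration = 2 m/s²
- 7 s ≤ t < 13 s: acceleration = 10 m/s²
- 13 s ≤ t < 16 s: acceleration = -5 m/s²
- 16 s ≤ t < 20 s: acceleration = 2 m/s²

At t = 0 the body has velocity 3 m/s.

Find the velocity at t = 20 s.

65 m/s

Δv equals the area under the a-t graph; then v = v₀ + Δv.
0–1 s: -3 × 1 = -3 m/s
1–7 s: 2 × 6 = 12 m/s
7–13 s: 10 × 6 = 60 m/s
13–16 s: -5 × 3 = -15 m/s
16–20 s: 2 × 4 = 8 m/s
Δv = 62 m/s, so v(20) = 3 + (62) = 65 m/s.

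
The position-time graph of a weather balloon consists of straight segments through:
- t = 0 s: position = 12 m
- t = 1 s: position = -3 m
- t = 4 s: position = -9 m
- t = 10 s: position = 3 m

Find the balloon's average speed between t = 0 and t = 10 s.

3.3 m/s

Average speed = (total path length)/(elapsed time); on a piecewise-linear x-t graph the path length is Σ|Δx|.
0–1 s: |Δx| = |-3 − 12| = 15 m
1–4 s: |Δx| = |-9 − -3| = 6 m
4–10 s: |Δx| = |3 − -9| = 12 m
Total path = 33 m; average speed = 33/10 = 3.3 m/s.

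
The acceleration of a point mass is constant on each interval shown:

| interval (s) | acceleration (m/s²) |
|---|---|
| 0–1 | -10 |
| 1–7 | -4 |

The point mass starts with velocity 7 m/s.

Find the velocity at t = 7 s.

Δv equals the area under the a-t graph; then v = v₀ + Δv.
0–1 s: -10 × 1 = -10 m/s
1–7 s: -4 × 6 = -24 m/s
Δv = -34 m/s, so v(7) = 7 + (-34) = -27 m/s.

-27 m/s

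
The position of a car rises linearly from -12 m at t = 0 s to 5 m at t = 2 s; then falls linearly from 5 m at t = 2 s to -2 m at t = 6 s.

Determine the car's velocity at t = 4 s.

-1.75 m/s

Velocity is the slope of the x-t graph on 2–6 s: (-2 − 5)/(6 − 2) = -1.75 m/s.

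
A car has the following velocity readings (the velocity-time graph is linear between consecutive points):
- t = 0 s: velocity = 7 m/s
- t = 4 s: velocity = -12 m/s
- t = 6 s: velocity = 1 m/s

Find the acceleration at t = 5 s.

6.5 m/s²

Acceleration is the slope of the v-t graph on 4–6 s: (1 − -12)/(6 − 4) = 6.5 m/s².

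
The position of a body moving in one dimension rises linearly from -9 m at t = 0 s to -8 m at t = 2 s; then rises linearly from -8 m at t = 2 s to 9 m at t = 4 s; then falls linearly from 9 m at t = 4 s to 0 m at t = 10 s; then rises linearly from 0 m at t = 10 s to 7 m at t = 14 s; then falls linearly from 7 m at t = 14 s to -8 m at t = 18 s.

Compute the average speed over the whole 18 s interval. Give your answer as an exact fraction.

49/18 m/s

Average speed = (total path length)/(elapsed time); on a piecewise-linear x-t graph the path length is Σ|Δx|.
0–2 s: |Δx| = |-8 − -9| = 1 m
2–4 s: |Δx| = |9 − -8| = 17 m
4–10 s: |Δx| = |0 − 9| = 9 m
10–14 s: |Δx| = |7 − 0| = 7 m
14–18 s: |Δx| = |-8 − 7| = 15 m
Total path = 49 m; average speed = 49/18 = 49/18 m/s.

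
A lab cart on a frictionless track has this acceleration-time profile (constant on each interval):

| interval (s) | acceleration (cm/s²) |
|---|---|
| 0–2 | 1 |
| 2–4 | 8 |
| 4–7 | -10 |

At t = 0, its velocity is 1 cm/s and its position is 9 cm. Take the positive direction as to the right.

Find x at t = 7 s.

47 cm

On each constant-a segment, Δv = aΔt and Δx = v₀Δt + ½aΔt²; chain segment to segment.
0–2 s: v starts 1 cm/s; Δx = 1·2 + ½·1·2² = 4 cm; v ends 3 cm/s.
2–4 s: v starts 3 cm/s; Δx = 3·2 + ½·8·2² = 22 cm; v ends 19 cm/s.
4–7 s: v starts 19 cm/s; Δx = 19·3 + ½·-10·3² = 12 cm; v ends -11 cm/s.
x(7) = 9 + Σ Δx = 47 cm.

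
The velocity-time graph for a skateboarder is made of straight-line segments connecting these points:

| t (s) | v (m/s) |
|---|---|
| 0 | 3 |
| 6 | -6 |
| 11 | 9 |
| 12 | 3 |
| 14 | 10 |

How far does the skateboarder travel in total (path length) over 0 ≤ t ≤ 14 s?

Total distance travelled is ∫|v| dt — sum the magnitudes of each area piece.
0–6 s: v = 0 at t = 2 s; triangle areas 3 + 12 = 15 m
6–11 s: v = 0 at t = 8 s; triangle areas 6 + 13.5 = 19.5 m
11–12 s: |½(9 + 3)(1)| = 6 m
12–14 s: |½(3 + 10)(2)| = 13 m
Total distance = 53.5 m

53.5 m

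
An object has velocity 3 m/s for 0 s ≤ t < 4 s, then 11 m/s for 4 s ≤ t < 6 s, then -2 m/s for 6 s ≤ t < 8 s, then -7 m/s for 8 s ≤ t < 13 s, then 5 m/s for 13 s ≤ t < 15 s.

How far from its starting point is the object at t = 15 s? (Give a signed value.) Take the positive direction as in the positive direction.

Displacement is the signed area under the v-t curve.
0–4 s: 3 × 4 = 12 m
4–6 s: 11 × 2 = 22 m
6–8 s: -2 × 2 = -4 m
8–13 s: -7 × 5 = -35 m
13–15 s: 5 × 2 = 10 m
Net displacement = 5 m

5 m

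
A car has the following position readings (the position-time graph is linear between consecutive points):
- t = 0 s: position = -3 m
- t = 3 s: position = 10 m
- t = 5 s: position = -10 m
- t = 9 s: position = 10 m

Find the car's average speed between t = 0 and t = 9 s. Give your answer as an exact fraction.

Average speed = (total path length)/(elapsed time); on a piecewise-linear x-t graph the path length is Σ|Δx|.
0–3 s: |Δx| = |10 − -3| = 13 m
3–5 s: |Δx| = |-10 − 10| = 20 m
5–9 s: |Δx| = |10 − -10| = 20 m
Total path = 53 m; average speed = 53/9 = 53/9 m/s.

53/9 m/s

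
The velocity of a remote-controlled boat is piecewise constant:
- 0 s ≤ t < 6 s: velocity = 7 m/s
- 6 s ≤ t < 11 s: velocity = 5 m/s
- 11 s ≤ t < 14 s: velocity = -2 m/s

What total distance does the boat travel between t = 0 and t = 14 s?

Distance (not displacement) is the total path length: add the absolute areas under v-t.
0–6 s: |7| × 6 = 42 m
6–11 s: |5| × 5 = 25 m
11–14 s: |-2| × 3 = 6 m
Total distance = 73 m

73 m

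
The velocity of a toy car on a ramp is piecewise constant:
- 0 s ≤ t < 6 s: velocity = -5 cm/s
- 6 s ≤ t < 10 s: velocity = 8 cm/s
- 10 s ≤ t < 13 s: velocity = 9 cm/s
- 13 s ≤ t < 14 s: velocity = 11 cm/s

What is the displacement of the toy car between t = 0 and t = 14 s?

Net displacement equals the area under the velocity-time graph (areas below the axis count negative).
0–6 s: -5 × 6 = -30 cm
6–10 s: 8 × 4 = 32 cm
10–13 s: 9 × 3 = 27 cm
13–14 s: 11 × 1 = 11 cm
Net displacement = 40 cm

40 cm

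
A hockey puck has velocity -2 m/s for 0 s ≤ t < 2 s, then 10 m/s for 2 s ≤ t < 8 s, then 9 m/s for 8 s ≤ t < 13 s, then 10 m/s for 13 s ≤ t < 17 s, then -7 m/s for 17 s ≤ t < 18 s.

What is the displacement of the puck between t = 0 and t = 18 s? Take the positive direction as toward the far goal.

134 m

Displacement is the signed area under the v-t curve.
0–2 s: -2 × 2 = -4 m
2–8 s: 10 × 6 = 60 m
8–13 s: 9 × 5 = 45 m
13–17 s: 10 × 4 = 40 m
17–18 s: -7 × 1 = -7 m
Net displacement = 134 m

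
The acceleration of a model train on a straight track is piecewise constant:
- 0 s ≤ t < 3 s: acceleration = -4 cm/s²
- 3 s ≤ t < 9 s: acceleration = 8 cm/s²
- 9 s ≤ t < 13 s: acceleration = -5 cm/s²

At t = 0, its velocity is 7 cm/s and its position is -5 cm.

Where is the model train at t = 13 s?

244 cm

On each constant-a segment, Δv = aΔt and Δx = v₀Δt + ½aΔt²; chain segment to segment.
0–3 s: v starts 7 cm/s; Δx = 7·3 + ½·-4·3² = 3 cm; v ends -5 cm/s.
3–9 s: v starts -5 cm/s; Δx = -5·6 + ½·8·6² = 114 cm; v ends 43 cm/s.
9–13 s: v starts 43 cm/s; Δx = 43·4 + ½·-5·4² = 132 cm; v ends 23 cm/s.
x(13) = -5 + Σ Δx = 244 cm.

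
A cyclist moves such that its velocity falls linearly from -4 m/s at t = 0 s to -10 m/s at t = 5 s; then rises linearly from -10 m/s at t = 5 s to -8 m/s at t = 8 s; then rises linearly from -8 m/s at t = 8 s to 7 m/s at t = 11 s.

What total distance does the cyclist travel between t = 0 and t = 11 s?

73.3 m

Distance (not displacement) is the total path length: add the absolute areas under v-t.
0–5 s: |½(-4 + -10)(5)| = 35 m
5–8 s: |½(-10 + -8)(3)| = 27 m
8–11 s: v = 0 at t = 9.6 s; triangle areas 6.4 + 4.9 = 11.3 m
Total distance = 73.3 m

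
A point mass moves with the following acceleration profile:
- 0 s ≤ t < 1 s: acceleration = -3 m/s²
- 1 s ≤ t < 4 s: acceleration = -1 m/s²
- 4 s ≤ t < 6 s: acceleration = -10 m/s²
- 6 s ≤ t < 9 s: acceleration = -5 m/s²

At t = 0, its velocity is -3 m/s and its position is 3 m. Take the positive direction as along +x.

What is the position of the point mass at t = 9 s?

On each constant-a segment, Δv = aΔt and Δx = v₀Δt + ½aΔt²; chain segment to segment.
0–1 s: v starts -3 m/s; Δx = -3·1 + ½·-3·1² = -4.5 m; v ends -6 m/s.
1–4 s: v starts -6 m/s; Δx = -6·3 + ½·-1·3² = -22.5 m; v ends -9 m/s.
4–6 s: v starts -9 m/s; Δx = -9·2 + ½·-10·2² = -38 m; v ends -29 m/s.
6–9 s: v starts -29 m/s; Δx = -29·3 + ½·-5·3² = -109.5 m; v ends -44 m/s.
x(9) = 3 + Σ Δx = -171.5 m.

-171.5 m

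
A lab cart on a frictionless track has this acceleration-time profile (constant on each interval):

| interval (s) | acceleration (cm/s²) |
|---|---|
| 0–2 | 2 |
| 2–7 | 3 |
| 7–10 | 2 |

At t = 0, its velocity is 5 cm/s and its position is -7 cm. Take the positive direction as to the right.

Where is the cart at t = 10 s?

170.5 cm

On each constant-a segment, Δv = aΔt and Δx = v₀Δt + ½aΔt²; chain segment to segment.
0–2 s: v starts 5 cm/s; Δx = 5·2 + ½·2·2² = 14 cm; v ends 9 cm/s.
2–7 s: v starts 9 cm/s; Δx = 9·5 + ½·3·5² = 82.5 cm; v ends 24 cm/s.
7–10 s: v starts 24 cm/s; Δx = 24·3 + ½·2·3² = 81 cm; v ends 30 cm/s.
x(10) = -7 + Σ Δx = 170.5 cm.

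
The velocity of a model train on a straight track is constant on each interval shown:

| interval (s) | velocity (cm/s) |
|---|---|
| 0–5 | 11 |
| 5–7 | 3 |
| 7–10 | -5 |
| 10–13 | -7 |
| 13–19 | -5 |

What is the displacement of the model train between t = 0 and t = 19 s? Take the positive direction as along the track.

Displacement is the signed area under the v-t curve.
0–5 s: 11 × 5 = 55 cm
5–7 s: 3 × 2 = 6 cm
7–10 s: -5 × 3 = -15 cm
10–13 s: -7 × 3 = -21 cm
13–19 s: -5 × 6 = -30 cm
Net displacement = -5 cm

-5 cm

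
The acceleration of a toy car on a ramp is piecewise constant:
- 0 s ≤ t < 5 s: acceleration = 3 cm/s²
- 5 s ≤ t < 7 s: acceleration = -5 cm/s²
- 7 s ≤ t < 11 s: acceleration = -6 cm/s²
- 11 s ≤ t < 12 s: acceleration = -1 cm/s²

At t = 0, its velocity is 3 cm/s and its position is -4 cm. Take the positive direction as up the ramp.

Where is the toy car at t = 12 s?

42 cm

On each constant-a segment, Δv = aΔt and Δx = v₀Δt + ½aΔt²; chain segment to segment.
0–5 s: v starts 3 cm/s; Δx = 3·5 + ½·3·5² = 52.5 cm; v ends 18 cm/s.
5–7 s: v starts 18 cm/s; Δx = 18·2 + ½·-5·2² = 26 cm; v ends 8 cm/s.
7–11 s: v starts 8 cm/s; Δx = 8·4 + ½·-6·4² = -16 cm; v ends -16 cm/s.
11–12 s: v starts -16 cm/s; Δx = -16·1 + ½·-1·1² = -16.5 cm; v ends -17 cm/s.
x(12) = -4 + Σ Δx = 42 cm.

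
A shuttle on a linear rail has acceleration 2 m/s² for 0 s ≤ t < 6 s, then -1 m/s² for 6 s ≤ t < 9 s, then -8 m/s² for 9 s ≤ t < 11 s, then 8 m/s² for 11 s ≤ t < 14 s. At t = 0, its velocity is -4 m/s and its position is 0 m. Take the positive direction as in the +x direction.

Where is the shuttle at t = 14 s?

28.5 m

On each constant-a segment, Δv = aΔt and Δx = v₀Δt + ½aΔt²; chain segment to segment.
0–6 s: v starts -4 m/s; Δx = -4·6 + ½·2·6² = 12 m; v ends 8 m/s.
6–9 s: v starts 8 m/s; Δx = 8·3 + ½·-1·3² = 19.5 m; v ends 5 m/s.
9–11 s: v starts 5 m/s; Δx = 5·2 + ½·-8·2² = -6 m; v ends -11 m/s.
11–14 s: v starts -11 m/s; Δx = -11·3 + ½·8·3² = 3 m; v ends 13 m/s.
x(14) = 0 + Σ Δx = 28.5 m.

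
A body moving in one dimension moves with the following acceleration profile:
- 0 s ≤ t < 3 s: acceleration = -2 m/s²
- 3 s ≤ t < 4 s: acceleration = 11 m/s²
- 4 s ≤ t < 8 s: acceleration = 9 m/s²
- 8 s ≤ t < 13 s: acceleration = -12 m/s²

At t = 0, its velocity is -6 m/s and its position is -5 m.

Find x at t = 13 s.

On each constant-a segment, Δv = aΔt and Δx = v₀Δt + ½aΔt²; chain segment to segment.
0–3 s: v starts -6 m/s; Δx = -6·3 + ½·-2·3² = -27 m; v ends -12 m/s.
3–4 s: v starts -12 m/s; Δx = -12·1 + ½·11·1² = -6.5 m; v ends -1 m/s.
4–8 s: v starts -1 m/s; Δx = -1·4 + ½·9·4² = 68 m; v ends 35 m/s.
8–13 s: v starts 35 m/s; Δx = 35·5 + ½·-12·5² = 25 m; v ends -25 m/s.
x(13) = -5 + Σ Δx = 54.5 m.

54.5 m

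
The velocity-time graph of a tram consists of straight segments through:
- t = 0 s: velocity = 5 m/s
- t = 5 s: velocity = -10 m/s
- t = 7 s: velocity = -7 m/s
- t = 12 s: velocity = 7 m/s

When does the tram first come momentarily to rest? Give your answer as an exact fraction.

v changes sign on 0–5 s (from 5 to -10); the graph is linear there, so v = 0 at t = 0 + (-5)·(5 − 0)/(-10 − 5) = 5/3 s.

t = 5/3 s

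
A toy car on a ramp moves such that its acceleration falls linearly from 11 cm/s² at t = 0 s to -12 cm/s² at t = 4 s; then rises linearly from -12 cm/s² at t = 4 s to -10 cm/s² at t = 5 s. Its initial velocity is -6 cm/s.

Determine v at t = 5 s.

Δv equals the area under the a-t graph; then v = v₀ + Δv.
0–4 s: ½(11 + -12)(4) = -2 cm/s
4–5 s: ½(-12 + -10)(1) = -11 cm/s
Δv = -13 cm/s, so v(5) = -6 + (-13) = -19 cm/s.

-19 cm/s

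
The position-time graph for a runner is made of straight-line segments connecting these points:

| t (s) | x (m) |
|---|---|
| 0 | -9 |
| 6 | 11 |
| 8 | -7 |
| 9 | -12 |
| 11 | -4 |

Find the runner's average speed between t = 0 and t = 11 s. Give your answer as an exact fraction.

Average speed = (total path length)/(elapsed time); on a piecewise-linear x-t graph the path length is Σ|Δx|.
0–6 s: |Δx| = |11 − -9| = 20 m
6–8 s: |Δx| = |-7 − 11| = 18 m
8–9 s: |Δx| = |-12 − -7| = 5 m
9–11 s: |Δx| = |-4 − -12| = 8 m
Total path = 51 m; average speed = 51/11 = 51/11 m/s.

51/11 m/s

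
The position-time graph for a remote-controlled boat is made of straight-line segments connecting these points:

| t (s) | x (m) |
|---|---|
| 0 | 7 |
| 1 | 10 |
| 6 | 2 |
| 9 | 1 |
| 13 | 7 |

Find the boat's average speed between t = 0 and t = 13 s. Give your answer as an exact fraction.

18/13 m/s

Average speed = (total path length)/(elapsed time); on a piecewise-linear x-t graph the path length is Σ|Δx|.
0–1 s: |Δx| = |10 − 7| = 3 m
1–6 s: |Δx| = |2 − 10| = 8 m
6–9 s: |Δx| = |1 − 2| = 1 m
9–13 s: |Δx| = |7 − 1| = 6 m
Total path = 18 m; average speed = 18/13 = 18/13 m/s.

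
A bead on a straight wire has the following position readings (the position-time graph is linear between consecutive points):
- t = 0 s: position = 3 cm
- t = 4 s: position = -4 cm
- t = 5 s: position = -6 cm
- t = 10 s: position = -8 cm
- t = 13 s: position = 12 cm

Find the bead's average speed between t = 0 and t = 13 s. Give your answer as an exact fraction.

31/13 cm/s

Average speed = (total path length)/(elapsed time); on a piecewise-linear x-t graph the path length is Σ|Δx|.
0–4 s: |Δx| = |-4 − 3| = 7 cm
4–5 s: |Δx| = |-6 − -4| = 2 cm
5–10 s: |Δx| = |-8 − -6| = 2 cm
10–13 s: |Δx| = |12 − -8| = 20 cm
Total path = 31 cm; average speed = 31/13 = 31/13 cm/s.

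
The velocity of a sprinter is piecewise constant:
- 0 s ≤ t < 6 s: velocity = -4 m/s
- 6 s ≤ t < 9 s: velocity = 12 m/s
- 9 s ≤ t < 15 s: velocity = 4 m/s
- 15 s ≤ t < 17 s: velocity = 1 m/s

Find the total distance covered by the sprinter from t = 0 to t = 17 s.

Total distance travelled is ∫|v| dt — sum the magnitudes of each area piece.
0–6 s: |-4| × 6 = 24 m
6–9 s: |12| × 3 = 36 m
9–15 s: |4| × 6 = 24 m
15–17 s: |1| × 2 = 2 m
Total distance = 86 m

86 m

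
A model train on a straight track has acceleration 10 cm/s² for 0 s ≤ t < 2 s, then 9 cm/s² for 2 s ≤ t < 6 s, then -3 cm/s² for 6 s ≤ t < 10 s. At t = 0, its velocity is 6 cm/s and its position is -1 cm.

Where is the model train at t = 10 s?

On each constant-a segment, Δv = aΔt and Δx = v₀Δt + ½aΔt²; chain segment to segment.
0–2 s: v starts 6 cm/s; Δx = 6·2 + ½·10·2² = 32 cm; v ends 26 cm/s.
2–6 s: v starts 26 cm/s; Δx = 26·4 + ½·9·4² = 176 cm; v ends 62 cm/s.
6–10 s: v starts 62 cm/s; Δx = 62·4 + ½·-3·4² = 224 cm; v ends 50 cm/s.
x(10) = -1 + Σ Δx = 431 cm.

431 cm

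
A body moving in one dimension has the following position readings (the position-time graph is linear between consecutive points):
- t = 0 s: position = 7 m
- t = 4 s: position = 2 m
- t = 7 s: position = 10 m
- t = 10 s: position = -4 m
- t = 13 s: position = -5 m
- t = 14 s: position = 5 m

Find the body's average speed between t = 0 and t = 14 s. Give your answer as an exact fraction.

Average speed = (total path length)/(elapsed time); on a piecewise-linear x-t graph the path length is Σ|Δx|.
0–4 s: |Δx| = |2 − 7| = 5 m
4–7 s: |Δx| = |10 − 2| = 8 m
7–10 s: |Δx| = |-4 − 10| = 14 m
10–13 s: |Δx| = |-5 − -4| = 1 m
13–14 s: |Δx| = |5 − -5| = 10 m
Total path = 38 m; average speed = 38/14 = 19/7 m/s.

19/7 m/s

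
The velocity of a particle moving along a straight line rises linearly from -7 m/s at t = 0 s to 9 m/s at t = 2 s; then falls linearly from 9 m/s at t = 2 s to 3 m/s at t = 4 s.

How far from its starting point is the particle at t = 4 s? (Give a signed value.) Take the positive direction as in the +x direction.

Displacement is the signed area under the v-t curve.
0–2 s: ½(-7 + 9)(2) = 2 m
2–4 s: ½(9 + 3)(2) = 12 m
Net displacement = 14 m

14 m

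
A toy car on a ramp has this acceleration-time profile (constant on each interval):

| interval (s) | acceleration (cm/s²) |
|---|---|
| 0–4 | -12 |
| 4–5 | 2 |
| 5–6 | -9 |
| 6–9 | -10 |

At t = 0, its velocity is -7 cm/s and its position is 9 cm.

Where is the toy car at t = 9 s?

On each constant-a segment, Δv = aΔt and Δx = v₀Δt + ½aΔt²; chain segment to segment.
0–4 s: v starts -7 cm/s; Δx = -7·4 + ½·-12·4² = -124 cm; v ends -55 cm/s.
4–5 s: v starts -55 cm/s; Δx = -55·1 + ½·2·1² = -54 cm; v ends -53 cm/s.
5–6 s: v starts -53 cm/s; Δx = -53·1 + ½·-9·1² = -57.5 cm; v ends -62 cm/s.
6–9 s: v starts -62 cm/s; Δx = -62·3 + ½·-10·3² = -231 cm; v ends -92 cm/s.
x(9) = 9 + Σ Δx = -457.5 cm.

-457.5 cm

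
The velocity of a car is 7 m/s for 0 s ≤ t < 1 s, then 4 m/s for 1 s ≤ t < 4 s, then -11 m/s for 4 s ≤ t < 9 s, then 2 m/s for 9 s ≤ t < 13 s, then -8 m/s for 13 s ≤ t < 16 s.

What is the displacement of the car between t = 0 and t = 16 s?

Net displacement equals the area under the velocity-time graph (areas below the axis count negative).
0–1 s: 7 × 1 = 7 m
1–4 s: 4 × 3 = 12 m
4–9 s: -11 × 5 = -55 m
9–13 s: 2 × 4 = 8 m
13–16 s: -8 × 3 = -24 m
Net displacement = -52 m

-52 m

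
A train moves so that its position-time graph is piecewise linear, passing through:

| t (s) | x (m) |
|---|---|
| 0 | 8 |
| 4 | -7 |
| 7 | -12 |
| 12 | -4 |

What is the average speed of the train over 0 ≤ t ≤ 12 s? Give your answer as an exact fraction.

Average speed = (total path length)/(elapsed time); on a piecewise-linear x-t graph the path length is Σ|Δx|.
0–4 s: |Δx| = |-7 − 8| = 15 m
4–7 s: |Δx| = |-12 − -7| = 5 m
7–12 s: |Δx| = |-4 − -12| = 8 m
Total path = 28 m; average speed = 28/12 = 7/3 m/s.

7/3 m/s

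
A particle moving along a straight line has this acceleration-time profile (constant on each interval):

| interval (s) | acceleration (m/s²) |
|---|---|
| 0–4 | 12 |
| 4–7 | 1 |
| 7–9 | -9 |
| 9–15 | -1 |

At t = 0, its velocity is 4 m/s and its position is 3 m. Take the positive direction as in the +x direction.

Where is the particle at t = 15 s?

On each constant-a segment, Δv = aΔt and Δx = v₀Δt + ½aΔt²; chain segment to segment.
0–4 s: v starts 4 m/s; Δx = 4·4 + ½·12·4² = 112 m; v ends 52 m/s.
4–7 s: v starts 52 m/s; Δx = 52·3 + ½·1·3² = 160.5 m; v ends 55 m/s.
7–9 s: v starts 55 m/s; Δx = 55·2 + ½·-9·2² = 92 m; v ends 37 m/s.
9–15 s: v starts 37 m/s; Δx = 37·6 + ½·-1·6² = 204 m; v ends 31 m/s.
x(15) = 3 + Σ Δx = 571.5 m.

571.5 m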